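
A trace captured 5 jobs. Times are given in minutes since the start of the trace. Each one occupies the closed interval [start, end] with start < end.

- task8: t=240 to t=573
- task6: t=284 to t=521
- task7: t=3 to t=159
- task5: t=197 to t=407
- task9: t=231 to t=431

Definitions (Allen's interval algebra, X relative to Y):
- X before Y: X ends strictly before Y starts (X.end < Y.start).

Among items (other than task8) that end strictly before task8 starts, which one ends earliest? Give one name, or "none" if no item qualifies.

Target task8 = [t=240, t=573].
task5 [t=197, t=407] → overlaps → excluded.
task6 [t=284, t=521] → during → excluded.
task7 [t=3, t=159] → before → candidate.
task9 [t=231, t=431] → overlaps → excluded.
Among candidates, earliest end is t=159 → task7.

task7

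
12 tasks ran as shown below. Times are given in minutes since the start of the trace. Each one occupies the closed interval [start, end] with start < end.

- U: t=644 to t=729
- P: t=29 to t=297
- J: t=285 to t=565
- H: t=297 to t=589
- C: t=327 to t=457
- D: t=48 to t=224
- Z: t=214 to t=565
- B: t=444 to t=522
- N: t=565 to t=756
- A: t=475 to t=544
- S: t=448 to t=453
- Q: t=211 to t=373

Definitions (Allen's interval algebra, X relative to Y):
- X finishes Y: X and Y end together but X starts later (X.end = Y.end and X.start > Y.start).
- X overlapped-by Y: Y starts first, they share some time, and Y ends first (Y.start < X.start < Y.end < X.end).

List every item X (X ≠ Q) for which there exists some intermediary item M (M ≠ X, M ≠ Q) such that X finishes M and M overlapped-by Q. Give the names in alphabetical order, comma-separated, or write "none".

Target Q = [t=211, t=373].
Intermediaries M with M overlapped-by Q: C, H, J, Z.
Via C — items with X finishes C: none.
Via H — items with X finishes H: none.
Via J — items with X finishes J: none.
Via Z — items with X finishes Z: J.
Union: J.

J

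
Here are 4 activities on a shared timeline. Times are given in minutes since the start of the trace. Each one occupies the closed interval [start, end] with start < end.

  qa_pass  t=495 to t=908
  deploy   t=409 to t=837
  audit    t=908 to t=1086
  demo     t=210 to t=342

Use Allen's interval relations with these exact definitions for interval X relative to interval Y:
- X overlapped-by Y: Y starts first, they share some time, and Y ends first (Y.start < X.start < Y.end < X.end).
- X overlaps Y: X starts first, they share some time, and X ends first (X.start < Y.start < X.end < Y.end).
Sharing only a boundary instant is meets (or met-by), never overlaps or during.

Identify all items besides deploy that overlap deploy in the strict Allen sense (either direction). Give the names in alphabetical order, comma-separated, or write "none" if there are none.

Target deploy = [t=409, t=837].
audit [t=908, t=1086] → after → no.
demo [t=210, t=342] → before → no.
qa_pass [t=495, t=908] → overlapped-by → yes.
Result: qa_pass.

qa_pass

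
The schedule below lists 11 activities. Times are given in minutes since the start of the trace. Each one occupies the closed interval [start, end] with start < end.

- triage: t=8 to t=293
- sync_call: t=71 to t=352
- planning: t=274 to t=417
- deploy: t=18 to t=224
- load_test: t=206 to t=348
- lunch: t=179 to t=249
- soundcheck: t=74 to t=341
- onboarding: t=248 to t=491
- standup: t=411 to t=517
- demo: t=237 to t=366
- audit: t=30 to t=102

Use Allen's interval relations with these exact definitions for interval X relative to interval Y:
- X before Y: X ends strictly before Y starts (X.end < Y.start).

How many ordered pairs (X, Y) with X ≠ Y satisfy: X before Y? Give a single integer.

17

Checking all 110 ordered pairs for relation 'before'; matching pairs in alphabetical order:
(audit, demo): audit before demo ✓
(audit, load_test): audit before load_test ✓
(audit, lunch): audit before lunch ✓
(audit, onboarding): audit before onboarding ✓
(audit, planning): audit before planning ✓
(audit, standup): audit before standup ✓
(demo, standup): demo before standup ✓
(deploy, demo): deploy before demo ✓
(deploy, onboarding): deploy before onboarding ✓
(deploy, planning): deploy before planning ✓
(deploy, standup): deploy before standup ✓
(load_test, standup): load_test before standup ✓
(lunch, planning): lunch before planning ✓
(lunch, standup): lunch before standup ✓
(soundcheck, standup): soundcheck before standup ✓
(sync_call, standup): sync_call before standup ✓
(triage, standup): triage before standup ✓
Count: 17.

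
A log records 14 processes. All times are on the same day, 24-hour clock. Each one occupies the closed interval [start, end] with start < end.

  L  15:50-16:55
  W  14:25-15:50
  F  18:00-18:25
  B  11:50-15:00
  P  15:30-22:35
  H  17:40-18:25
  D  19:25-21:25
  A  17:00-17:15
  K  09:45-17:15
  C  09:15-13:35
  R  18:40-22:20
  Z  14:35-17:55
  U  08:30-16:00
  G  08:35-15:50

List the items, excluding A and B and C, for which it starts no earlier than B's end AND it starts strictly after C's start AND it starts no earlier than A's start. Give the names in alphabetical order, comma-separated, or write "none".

Conditions: its start is no earlier than B's end (X.start >= 15:00) AND its start is strictly after C's start (X.start > 09:15) AND its start is no earlier than A's start (X.start >= 17:00).
D: start 19:25 >= 15:00? ✓; start 19:25 > 09:15? ✓; start 19:25 >= 17:00? ✓ → yes.
F: start 18:00 >= 15:00? ✓; start 18:00 > 09:15? ✓; start 18:00 >= 17:00? ✓ → yes.
G: start 08:35 >= 15:00? ✗; start 08:35 > 09:15? ✗; start 08:35 >= 17:00? ✗ → no.
H: start 17:40 >= 15:00? ✓; start 17:40 > 09:15? ✓; start 17:40 >= 17:00? ✓ → yes.
K: start 09:45 >= 15:00? ✗; start 09:45 > 09:15? ✓; start 09:45 >= 17:00? ✗ → no.
L: start 15:50 >= 15:00? ✓; start 15:50 > 09:15? ✓; start 15:50 >= 17:00? ✗ → no.
P: start 15:30 >= 15:00? ✓; start 15:30 > 09:15? ✓; start 15:30 >= 17:00? ✗ → no.
R: start 18:40 >= 15:00? ✓; start 18:40 > 09:15? ✓; start 18:40 >= 17:00? ✓ → yes.
U: start 08:30 >= 15:00? ✗; start 08:30 > 09:15? ✗; start 08:30 >= 17:00? ✗ → no.
W: start 14:25 >= 15:00? ✗; start 14:25 > 09:15? ✓; start 14:25 >= 17:00? ✗ → no.
Z: start 14:35 >= 15:00? ✗; start 14:35 > 09:15? ✓; start 14:35 >= 17:00? ✗ → no.
Result: D, F, H, R.

D, F, H, R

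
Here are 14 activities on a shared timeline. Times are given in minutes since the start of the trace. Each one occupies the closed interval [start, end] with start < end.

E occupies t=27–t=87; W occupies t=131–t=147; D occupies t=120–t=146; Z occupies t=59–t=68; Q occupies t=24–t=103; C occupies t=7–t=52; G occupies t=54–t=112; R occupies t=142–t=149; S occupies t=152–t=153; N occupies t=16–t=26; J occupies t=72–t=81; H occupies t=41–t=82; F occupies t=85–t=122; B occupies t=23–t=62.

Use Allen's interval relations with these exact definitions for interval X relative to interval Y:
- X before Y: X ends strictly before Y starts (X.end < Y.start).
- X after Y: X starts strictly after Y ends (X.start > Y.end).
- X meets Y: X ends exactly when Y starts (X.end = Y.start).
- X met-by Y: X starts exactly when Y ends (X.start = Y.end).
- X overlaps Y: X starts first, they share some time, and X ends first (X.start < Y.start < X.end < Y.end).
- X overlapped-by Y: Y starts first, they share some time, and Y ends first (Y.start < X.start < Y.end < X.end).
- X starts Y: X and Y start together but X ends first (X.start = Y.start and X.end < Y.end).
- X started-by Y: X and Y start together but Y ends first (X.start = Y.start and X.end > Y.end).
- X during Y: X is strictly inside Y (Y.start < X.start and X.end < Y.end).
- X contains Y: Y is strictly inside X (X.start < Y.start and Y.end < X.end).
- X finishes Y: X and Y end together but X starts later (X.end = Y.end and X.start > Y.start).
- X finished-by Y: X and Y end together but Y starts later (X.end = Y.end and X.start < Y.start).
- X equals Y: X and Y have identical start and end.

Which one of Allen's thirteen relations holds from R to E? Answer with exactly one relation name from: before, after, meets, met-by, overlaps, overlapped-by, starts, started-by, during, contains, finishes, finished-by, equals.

after

R = [t=142, t=149]; E = [t=27, t=87].
Compare endpoints: R.start > E.start, R.start > E.end, R.end > E.start, R.end > E.end.
That pattern is 'after'.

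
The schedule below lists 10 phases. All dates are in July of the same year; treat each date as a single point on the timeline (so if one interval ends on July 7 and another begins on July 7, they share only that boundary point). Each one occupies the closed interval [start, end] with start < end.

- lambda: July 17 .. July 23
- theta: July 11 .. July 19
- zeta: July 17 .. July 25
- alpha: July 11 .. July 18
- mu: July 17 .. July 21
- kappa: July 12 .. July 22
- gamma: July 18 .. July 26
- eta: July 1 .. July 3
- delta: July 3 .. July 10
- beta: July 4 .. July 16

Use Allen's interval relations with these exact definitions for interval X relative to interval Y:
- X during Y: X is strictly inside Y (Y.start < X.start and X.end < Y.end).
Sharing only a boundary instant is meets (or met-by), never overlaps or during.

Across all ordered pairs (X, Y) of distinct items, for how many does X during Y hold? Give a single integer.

Checking all 90 ordered pairs for relation 'during'; matching pairs in alphabetical order:
(mu, kappa): mu during kappa ✓
Count: 1.

1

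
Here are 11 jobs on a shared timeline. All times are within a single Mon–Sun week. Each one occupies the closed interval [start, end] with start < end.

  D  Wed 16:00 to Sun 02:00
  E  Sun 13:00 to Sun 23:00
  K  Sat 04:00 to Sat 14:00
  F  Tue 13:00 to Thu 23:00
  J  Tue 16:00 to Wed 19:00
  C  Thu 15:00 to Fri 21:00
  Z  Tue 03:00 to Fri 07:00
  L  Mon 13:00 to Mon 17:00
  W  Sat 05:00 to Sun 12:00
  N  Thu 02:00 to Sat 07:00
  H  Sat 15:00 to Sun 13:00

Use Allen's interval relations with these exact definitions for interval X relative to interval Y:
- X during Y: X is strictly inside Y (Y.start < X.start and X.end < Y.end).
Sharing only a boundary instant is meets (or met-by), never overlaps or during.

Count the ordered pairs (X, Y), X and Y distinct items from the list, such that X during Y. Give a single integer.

7

Checking all 110 ordered pairs for relation 'during'; matching pairs in alphabetical order:
(C, D): C during D ✓
(C, N): C during N ✓
(F, Z): F during Z ✓
(J, F): J during F ✓
(J, Z): J during Z ✓
(K, D): K during D ✓
(N, D): N during D ✓
Count: 7.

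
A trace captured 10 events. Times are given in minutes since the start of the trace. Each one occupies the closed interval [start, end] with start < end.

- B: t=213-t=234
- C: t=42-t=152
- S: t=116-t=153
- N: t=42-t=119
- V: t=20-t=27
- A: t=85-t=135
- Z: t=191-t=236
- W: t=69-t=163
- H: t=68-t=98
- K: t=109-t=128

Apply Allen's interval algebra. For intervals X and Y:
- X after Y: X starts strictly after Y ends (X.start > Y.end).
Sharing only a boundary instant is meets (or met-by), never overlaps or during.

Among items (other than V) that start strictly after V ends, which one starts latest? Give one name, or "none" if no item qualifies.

B

Target V = [t=20, t=27].
A [t=85, t=135] → after → candidate.
B [t=213, t=234] → after → candidate.
C [t=42, t=152] → after → candidate.
H [t=68, t=98] → after → candidate.
K [t=109, t=128] → after → candidate.
N [t=42, t=119] → after → candidate.
S [t=116, t=153] → after → candidate.
W [t=69, t=163] → after → candidate.
Z [t=191, t=236] → after → candidate.
Among candidates, latest start is t=213 → B.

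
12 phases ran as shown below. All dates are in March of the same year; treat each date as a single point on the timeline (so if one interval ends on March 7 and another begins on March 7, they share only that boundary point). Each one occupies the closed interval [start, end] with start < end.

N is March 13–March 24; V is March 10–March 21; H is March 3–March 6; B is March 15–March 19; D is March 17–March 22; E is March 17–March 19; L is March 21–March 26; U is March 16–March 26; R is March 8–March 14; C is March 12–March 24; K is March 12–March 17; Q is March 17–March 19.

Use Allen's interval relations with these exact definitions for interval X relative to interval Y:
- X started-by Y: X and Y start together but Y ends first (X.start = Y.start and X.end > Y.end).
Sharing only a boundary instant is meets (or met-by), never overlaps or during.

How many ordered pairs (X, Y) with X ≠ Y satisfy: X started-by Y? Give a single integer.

3

Checking all 132 ordered pairs for relation 'started-by'; matching pairs in alphabetical order:
(C, K): C started-by K ✓
(D, E): D started-by E ✓
(D, Q): D started-by Q ✓
Count: 3.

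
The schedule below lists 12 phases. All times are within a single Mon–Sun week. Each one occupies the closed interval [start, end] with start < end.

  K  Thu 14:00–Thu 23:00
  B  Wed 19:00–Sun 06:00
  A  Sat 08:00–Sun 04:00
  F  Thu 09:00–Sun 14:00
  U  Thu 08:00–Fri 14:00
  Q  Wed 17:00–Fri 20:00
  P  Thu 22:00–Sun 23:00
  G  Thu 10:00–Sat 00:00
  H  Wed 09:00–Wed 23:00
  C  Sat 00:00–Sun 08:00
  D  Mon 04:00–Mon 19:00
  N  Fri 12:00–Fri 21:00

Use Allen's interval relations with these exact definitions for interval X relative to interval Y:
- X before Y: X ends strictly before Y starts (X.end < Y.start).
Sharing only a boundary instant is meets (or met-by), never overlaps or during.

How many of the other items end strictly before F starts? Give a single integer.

Target F = [Thu 09:00, Sun 14:00].
A [Sat 08:00, Sun 04:00] → during → no.
B [Wed 19:00, Sun 06:00] → overlaps → no.
C [Sat 00:00, Sun 08:00] → during → no.
D [Mon 04:00, Mon 19:00] → before → counts.
G [Thu 10:00, Sat 00:00] → during → no.
H [Wed 09:00, Wed 23:00] → before → counts.
K [Thu 14:00, Thu 23:00] → during → no.
N [Fri 12:00, Fri 21:00] → during → no.
P [Thu 22:00, Sun 23:00] → overlapped-by → no.
Q [Wed 17:00, Fri 20:00] → overlaps → no.
U [Thu 08:00, Fri 14:00] → overlaps → no.
Total: 2.

2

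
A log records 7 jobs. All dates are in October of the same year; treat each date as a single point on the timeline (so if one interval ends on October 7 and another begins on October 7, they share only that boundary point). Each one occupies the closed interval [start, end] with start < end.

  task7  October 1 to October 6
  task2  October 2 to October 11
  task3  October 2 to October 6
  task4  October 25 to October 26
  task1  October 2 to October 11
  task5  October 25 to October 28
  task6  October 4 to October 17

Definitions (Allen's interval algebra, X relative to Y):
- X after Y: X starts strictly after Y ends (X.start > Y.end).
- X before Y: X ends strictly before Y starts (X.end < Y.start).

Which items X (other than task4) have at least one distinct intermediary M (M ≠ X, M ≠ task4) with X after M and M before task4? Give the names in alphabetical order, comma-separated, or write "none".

task5

Target task4 = [October 25, October 26].
Intermediaries M with M before task4: task1, task2, task3, task6, task7.
Via task1 — items with X after task1: task5.
Via task2 — items with X after task2: task5.
Via task3 — items with X after task3: task5.
Via task6 — items with X after task6: task5.
Via task7 — items with X after task7: task5.
Union: task5.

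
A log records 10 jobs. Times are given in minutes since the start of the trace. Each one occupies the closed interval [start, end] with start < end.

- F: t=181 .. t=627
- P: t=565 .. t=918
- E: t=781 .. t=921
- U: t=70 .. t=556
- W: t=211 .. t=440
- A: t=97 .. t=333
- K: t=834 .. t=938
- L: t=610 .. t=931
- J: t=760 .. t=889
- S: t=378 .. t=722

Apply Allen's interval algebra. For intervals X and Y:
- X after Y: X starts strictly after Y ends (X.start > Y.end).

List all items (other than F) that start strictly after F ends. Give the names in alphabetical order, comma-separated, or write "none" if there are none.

Target F = [t=181, t=627].
A [t=97, t=333] → overlaps → no.
E [t=781, t=921] → after → yes.
J [t=760, t=889] → after → yes.
K [t=834, t=938] → after → yes.
L [t=610, t=931] → overlapped-by → no.
P [t=565, t=918] → overlapped-by → no.
S [t=378, t=722] → overlapped-by → no.
U [t=70, t=556] → overlaps → no.
W [t=211, t=440] → during → no.
Result: E, J, K.

E, J, K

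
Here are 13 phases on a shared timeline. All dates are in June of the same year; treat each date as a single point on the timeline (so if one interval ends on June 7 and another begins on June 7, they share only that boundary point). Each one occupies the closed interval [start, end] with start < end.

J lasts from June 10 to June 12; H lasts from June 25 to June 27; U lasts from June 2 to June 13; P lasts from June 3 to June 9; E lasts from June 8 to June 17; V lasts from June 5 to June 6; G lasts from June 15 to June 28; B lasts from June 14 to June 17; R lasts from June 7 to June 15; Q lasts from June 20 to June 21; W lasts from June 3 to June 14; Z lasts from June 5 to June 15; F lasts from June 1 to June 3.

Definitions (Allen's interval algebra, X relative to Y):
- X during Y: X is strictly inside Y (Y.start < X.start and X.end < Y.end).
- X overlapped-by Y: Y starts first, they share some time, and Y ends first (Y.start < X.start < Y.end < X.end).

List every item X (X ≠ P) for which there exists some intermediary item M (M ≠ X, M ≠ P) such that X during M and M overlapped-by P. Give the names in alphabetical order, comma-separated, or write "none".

Target P = [June 3, June 9].
Intermediaries M with M overlapped-by P: E, R, Z.
Via E — items with X during E: J.
Via R — items with X during R: J.
Via Z — items with X during Z: J.
Union: J.

J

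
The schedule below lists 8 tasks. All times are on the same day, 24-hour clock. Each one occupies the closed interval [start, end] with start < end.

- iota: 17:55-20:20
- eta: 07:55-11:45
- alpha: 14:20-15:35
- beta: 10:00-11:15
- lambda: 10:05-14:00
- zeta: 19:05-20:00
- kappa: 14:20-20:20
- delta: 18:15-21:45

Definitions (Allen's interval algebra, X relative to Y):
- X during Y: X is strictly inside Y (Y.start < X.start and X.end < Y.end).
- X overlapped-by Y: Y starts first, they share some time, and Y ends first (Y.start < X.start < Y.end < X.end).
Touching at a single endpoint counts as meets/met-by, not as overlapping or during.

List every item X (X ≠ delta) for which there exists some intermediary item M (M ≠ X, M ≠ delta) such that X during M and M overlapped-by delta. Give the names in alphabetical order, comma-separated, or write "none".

none

Target delta = [18:15, 21:45].
Intermediaries M with M overlapped-by delta: none.
Union: none.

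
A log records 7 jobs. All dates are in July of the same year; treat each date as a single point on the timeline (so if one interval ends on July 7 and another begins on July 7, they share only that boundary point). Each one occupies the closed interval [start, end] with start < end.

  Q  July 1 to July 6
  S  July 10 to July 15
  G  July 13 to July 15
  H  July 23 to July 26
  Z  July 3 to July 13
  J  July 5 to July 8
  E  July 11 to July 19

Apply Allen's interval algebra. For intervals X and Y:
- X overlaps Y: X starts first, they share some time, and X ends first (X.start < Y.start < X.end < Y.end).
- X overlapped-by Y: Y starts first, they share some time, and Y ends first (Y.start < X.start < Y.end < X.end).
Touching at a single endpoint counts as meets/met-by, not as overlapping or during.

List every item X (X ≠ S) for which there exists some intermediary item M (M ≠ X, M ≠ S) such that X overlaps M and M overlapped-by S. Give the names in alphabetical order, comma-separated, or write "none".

Z

Target S = [July 10, July 15].
Intermediaries M with M overlapped-by S: E.
Via E — items with X overlaps E: Z.
Union: Z.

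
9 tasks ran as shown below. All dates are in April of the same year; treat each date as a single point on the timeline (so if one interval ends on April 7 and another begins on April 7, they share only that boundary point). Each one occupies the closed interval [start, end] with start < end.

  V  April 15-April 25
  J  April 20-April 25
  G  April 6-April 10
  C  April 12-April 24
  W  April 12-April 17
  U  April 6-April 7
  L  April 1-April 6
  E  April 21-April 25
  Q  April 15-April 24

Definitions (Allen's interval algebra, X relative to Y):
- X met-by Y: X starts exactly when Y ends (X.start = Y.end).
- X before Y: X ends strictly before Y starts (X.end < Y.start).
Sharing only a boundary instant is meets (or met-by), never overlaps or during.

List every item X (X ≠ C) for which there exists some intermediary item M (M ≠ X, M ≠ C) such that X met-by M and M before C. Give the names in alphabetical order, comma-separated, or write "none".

Target C = [April 12, April 24].
Intermediaries M with M before C: G, L, U.
Via G — items with X met-by G: none.
Via L — items with X met-by L: G, U.
Via U — items with X met-by U: none.
Union: G, U.

G, U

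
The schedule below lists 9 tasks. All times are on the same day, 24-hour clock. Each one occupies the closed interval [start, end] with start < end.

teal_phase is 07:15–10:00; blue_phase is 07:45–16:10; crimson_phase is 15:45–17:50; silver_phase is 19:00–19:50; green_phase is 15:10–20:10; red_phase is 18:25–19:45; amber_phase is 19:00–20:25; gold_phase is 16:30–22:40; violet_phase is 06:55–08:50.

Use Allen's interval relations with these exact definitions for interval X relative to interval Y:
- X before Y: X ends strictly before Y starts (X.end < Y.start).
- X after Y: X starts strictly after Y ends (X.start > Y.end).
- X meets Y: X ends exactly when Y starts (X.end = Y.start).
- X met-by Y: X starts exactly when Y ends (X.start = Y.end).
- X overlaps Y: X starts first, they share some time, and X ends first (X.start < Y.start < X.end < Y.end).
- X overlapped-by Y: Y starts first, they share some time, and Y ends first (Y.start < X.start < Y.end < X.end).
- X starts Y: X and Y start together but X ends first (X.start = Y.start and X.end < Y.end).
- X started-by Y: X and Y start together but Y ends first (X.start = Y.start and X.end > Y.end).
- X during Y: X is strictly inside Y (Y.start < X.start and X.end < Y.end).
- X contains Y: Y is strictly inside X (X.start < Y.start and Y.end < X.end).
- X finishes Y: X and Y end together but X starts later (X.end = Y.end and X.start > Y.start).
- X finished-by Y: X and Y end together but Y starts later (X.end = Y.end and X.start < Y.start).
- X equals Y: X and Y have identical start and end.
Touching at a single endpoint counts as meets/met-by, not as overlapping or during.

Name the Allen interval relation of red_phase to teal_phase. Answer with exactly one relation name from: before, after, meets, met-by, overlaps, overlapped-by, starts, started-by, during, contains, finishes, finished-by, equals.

red_phase = [18:25, 19:45]; teal_phase = [07:15, 10:00].
Compare endpoints: red_phase.start > teal_phase.start, red_phase.start > teal_phase.end, red_phase.end > teal_phase.start, red_phase.end > teal_phase.end.
That pattern is 'after'.

after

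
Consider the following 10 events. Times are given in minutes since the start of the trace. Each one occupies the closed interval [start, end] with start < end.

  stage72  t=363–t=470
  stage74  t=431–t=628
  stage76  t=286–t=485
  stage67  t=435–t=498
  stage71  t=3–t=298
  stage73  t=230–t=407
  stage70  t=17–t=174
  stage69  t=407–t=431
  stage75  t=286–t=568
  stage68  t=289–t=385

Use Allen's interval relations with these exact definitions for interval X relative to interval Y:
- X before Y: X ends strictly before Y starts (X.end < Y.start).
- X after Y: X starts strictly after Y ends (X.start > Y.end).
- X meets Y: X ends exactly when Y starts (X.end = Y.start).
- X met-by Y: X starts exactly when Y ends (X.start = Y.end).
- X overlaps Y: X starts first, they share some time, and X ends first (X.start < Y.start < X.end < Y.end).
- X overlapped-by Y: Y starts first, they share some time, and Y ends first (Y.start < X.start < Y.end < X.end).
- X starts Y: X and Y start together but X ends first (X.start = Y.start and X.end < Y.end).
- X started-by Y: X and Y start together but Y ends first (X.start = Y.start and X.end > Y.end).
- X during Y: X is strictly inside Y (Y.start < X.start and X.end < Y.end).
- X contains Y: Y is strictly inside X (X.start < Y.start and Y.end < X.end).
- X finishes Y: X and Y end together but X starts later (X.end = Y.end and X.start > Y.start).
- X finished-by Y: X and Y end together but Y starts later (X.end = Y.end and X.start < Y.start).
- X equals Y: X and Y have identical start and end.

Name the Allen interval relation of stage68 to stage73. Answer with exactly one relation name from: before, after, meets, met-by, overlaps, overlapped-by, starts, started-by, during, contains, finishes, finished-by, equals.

stage68 = [t=289, t=385]; stage73 = [t=230, t=407].
Compare endpoints: stage68.start > stage73.start, stage68.start < stage73.end, stage68.end > stage73.start, stage68.end < stage73.end.
That pattern is 'during'.

during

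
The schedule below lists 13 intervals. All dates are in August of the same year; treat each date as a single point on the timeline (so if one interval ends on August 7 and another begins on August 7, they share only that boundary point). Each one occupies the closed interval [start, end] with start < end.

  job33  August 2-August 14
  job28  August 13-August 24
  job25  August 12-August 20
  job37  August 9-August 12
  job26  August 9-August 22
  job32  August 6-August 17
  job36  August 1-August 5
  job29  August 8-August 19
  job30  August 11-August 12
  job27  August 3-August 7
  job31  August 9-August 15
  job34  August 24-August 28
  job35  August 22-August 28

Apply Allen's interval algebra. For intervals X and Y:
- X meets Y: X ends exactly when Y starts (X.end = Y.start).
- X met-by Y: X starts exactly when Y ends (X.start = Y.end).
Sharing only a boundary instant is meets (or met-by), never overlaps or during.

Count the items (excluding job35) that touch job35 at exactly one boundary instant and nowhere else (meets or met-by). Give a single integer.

Target job35 = [August 22, August 28].
job25 [August 12, August 20] → before → no.
job26 [August 9, August 22] → meets → counts.
job27 [August 3, August 7] → before → no.
job28 [August 13, August 24] → overlaps → no.
job29 [August 8, August 19] → before → no.
job30 [August 11, August 12] → before → no.
job31 [August 9, August 15] → before → no.
job32 [August 6, August 17] → before → no.
job33 [August 2, August 14] → before → no.
job34 [August 24, August 28] → finishes → no.
job36 [August 1, August 5] → before → no.
job37 [August 9, August 12] → before → no.
Total: 1.

1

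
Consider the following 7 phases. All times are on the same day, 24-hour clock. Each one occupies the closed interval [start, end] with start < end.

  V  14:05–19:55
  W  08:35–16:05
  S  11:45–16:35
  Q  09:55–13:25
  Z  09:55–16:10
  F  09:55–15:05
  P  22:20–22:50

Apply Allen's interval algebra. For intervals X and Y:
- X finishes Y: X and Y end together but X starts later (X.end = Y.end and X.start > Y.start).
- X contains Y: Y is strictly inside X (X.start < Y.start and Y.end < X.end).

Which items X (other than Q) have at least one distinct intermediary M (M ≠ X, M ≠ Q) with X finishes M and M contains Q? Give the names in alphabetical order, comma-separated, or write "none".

Target Q = [09:55, 13:25].
Intermediaries M with M contains Q: W.
Via W — items with X finishes W: none.
Union: none.

none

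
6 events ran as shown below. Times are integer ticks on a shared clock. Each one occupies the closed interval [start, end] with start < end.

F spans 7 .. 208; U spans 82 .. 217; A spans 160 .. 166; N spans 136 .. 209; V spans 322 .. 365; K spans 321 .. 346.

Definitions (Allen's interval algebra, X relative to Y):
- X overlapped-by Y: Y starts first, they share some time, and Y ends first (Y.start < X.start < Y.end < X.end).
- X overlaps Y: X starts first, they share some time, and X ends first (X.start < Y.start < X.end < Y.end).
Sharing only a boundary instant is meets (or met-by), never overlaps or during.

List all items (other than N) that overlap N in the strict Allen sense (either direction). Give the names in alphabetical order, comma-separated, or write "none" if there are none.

Target N = [136, 209].
A [160, 166] → during → no.
F [7, 208] → overlaps → yes.
K [321, 346] → after → no.
U [82, 217] → contains → no.
V [322, 365] → after → no.
Result: F.

F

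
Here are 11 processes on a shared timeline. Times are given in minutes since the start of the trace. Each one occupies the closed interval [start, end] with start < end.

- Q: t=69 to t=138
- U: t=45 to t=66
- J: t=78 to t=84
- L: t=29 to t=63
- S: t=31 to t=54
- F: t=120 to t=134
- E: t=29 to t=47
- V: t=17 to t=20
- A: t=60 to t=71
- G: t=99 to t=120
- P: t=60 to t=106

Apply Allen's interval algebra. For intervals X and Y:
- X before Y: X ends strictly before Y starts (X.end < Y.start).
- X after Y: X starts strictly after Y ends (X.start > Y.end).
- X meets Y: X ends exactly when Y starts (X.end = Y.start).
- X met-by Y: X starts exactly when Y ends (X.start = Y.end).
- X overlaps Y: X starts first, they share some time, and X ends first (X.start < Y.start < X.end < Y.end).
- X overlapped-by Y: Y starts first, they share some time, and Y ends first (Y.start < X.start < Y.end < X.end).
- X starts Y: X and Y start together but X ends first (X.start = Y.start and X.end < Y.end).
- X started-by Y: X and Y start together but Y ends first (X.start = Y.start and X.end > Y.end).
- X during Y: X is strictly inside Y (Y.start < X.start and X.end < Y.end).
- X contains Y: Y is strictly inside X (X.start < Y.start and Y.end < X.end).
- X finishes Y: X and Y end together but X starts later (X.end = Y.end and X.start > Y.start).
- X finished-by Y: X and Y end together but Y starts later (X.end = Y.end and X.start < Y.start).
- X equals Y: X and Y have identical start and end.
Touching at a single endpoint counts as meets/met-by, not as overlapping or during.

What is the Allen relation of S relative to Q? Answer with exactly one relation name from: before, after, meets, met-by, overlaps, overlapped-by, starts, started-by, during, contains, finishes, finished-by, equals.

before

S = [t=31, t=54]; Q = [t=69, t=138].
Compare endpoints: S.start < Q.start, S.start < Q.end, S.end < Q.start, S.end < Q.end.
That pattern is 'before'.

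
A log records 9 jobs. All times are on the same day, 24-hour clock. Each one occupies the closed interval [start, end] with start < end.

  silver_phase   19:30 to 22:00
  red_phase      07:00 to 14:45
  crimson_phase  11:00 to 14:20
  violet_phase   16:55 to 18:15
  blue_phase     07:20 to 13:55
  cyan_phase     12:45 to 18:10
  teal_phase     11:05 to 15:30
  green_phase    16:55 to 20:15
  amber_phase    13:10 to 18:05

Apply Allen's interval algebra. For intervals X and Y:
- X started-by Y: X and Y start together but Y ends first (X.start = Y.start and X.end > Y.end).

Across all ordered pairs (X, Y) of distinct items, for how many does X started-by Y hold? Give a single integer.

Checking all 72 ordered pairs for relation 'started-by'; matching pairs in alphabetical order:
(green_phase, violet_phase): green_phase started-by violet_phase ✓
Count: 1.

1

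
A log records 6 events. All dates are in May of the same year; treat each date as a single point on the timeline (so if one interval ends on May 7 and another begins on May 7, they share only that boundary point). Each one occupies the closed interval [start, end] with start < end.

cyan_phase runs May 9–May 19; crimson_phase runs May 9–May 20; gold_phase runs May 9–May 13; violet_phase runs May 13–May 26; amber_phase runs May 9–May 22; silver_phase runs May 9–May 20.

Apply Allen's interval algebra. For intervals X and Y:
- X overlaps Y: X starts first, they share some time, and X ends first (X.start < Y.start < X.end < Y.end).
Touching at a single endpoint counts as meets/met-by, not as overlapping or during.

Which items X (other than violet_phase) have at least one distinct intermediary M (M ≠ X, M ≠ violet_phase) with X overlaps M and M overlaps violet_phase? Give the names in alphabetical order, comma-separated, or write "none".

none

Target violet_phase = [May 13, May 26].
Intermediaries M with M overlaps violet_phase: amber_phase, crimson_phase, cyan_phase, silver_phase.
Via amber_phase — items with X overlaps amber_phase: none.
Via crimson_phase — items with X overlaps crimson_phase: none.
Via cyan_phase — items with X overlaps cyan_phase: none.
Via silver_phase — items with X overlaps silver_phase: none.
Union: none.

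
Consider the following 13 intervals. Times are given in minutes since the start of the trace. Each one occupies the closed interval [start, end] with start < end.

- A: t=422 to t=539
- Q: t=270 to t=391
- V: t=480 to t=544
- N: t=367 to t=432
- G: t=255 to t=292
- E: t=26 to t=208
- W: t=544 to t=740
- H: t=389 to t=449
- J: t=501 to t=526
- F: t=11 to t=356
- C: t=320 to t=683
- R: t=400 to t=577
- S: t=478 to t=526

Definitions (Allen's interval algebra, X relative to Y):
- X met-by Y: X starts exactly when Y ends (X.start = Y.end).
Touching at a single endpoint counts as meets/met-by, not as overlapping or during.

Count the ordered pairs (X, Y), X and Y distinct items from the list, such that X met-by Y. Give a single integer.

Checking all 156 ordered pairs for relation 'met-by'; matching pairs in alphabetical order:
(W, V): W met-by V ✓
Count: 1.

1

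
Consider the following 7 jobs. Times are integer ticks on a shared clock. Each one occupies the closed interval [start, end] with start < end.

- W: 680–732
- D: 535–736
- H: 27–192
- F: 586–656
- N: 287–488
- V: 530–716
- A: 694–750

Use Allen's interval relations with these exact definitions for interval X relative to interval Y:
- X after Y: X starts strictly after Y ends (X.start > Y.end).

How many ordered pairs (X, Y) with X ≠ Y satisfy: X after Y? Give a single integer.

13

Checking all 42 ordered pairs for relation 'after'; matching pairs in alphabetical order:
(A, F): A after F ✓
(A, H): A after H ✓
(A, N): A after N ✓
(D, H): D after H ✓
(D, N): D after N ✓
(F, H): F after H ✓
(F, N): F after N ✓
(N, H): N after H ✓
(V, H): V after H ✓
(V, N): V after N ✓
(W, F): W after F ✓
(W, H): W after H ✓
(W, N): W after N ✓
Count: 13.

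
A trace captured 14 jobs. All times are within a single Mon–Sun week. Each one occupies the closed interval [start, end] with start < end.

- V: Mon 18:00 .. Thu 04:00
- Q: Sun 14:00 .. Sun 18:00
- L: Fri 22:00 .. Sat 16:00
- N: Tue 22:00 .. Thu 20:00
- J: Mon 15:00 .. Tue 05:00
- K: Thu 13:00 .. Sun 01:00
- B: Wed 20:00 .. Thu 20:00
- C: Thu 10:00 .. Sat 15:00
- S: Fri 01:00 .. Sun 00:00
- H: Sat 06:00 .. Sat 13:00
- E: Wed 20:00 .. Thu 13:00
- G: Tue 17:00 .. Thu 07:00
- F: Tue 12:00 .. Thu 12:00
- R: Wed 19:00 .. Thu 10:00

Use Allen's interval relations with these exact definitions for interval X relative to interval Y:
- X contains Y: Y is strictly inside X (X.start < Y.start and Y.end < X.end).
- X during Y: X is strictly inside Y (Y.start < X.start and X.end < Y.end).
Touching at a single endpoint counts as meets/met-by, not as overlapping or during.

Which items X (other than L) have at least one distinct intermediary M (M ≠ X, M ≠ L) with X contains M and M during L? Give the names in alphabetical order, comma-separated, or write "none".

Target L = [Fri 22:00, Sat 16:00].
Intermediaries M with M during L: H.
Via H — items with X contains H: C, K, S.
Union: C, K, S.

C, K, S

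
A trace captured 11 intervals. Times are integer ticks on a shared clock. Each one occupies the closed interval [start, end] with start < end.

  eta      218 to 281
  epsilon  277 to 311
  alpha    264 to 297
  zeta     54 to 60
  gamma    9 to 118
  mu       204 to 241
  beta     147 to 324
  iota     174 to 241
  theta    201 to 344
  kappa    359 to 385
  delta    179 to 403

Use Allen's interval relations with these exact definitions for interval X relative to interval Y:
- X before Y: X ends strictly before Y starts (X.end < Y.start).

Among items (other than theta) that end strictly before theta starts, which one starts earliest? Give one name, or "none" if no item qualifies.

Target theta = [201, 344].
alpha [264, 297] → during → excluded.
beta [147, 324] → overlaps → excluded.
delta [179, 403] → contains → excluded.
epsilon [277, 311] → during → excluded.
eta [218, 281] → during → excluded.
gamma [9, 118] → before → candidate.
iota [174, 241] → overlaps → excluded.
kappa [359, 385] → after → excluded.
mu [204, 241] → during → excluded.
zeta [54, 60] → before → candidate.
Among candidates, earliest start is 9 → gamma.

gamma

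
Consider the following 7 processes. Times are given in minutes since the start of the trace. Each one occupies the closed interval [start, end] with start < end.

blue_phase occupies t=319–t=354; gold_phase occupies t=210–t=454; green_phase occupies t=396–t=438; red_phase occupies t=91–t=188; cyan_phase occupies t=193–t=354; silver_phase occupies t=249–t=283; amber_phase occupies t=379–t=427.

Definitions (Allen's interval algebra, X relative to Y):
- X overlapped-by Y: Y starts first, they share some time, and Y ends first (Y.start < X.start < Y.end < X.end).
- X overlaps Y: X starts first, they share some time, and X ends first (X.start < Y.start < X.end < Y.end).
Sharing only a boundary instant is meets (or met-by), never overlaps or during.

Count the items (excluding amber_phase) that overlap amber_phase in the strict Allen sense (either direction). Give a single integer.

1

Target amber_phase = [t=379, t=427].
blue_phase [t=319, t=354] → before → no.
cyan_phase [t=193, t=354] → before → no.
gold_phase [t=210, t=454] → contains → no.
green_phase [t=396, t=438] → overlapped-by → counts.
red_phase [t=91, t=188] → before → no.
silver_phase [t=249, t=283] → before → no.
Total: 1.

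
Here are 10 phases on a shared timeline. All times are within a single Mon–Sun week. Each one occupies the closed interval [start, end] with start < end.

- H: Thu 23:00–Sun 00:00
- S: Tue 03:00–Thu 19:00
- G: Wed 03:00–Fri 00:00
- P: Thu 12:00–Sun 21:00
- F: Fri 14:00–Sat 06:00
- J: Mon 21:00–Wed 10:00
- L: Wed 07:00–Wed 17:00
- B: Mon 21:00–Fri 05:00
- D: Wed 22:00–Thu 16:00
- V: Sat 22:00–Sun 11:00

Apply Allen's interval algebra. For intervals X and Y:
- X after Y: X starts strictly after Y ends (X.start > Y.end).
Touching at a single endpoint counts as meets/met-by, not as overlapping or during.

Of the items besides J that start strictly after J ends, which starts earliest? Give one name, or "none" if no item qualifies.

Target J = [Mon 21:00, Wed 10:00].
B [Mon 21:00, Fri 05:00] → started-by → excluded.
D [Wed 22:00, Thu 16:00] → after → candidate.
F [Fri 14:00, Sat 06:00] → after → candidate.
G [Wed 03:00, Fri 00:00] → overlapped-by → excluded.
H [Thu 23:00, Sun 00:00] → after → candidate.
L [Wed 07:00, Wed 17:00] → overlapped-by → excluded.
P [Thu 12:00, Sun 21:00] → after → candidate.
S [Tue 03:00, Thu 19:00] → overlapped-by → excluded.
V [Sat 22:00, Sun 11:00] → after → candidate.
Among candidates, earliest start is Wed 22:00 → D.

D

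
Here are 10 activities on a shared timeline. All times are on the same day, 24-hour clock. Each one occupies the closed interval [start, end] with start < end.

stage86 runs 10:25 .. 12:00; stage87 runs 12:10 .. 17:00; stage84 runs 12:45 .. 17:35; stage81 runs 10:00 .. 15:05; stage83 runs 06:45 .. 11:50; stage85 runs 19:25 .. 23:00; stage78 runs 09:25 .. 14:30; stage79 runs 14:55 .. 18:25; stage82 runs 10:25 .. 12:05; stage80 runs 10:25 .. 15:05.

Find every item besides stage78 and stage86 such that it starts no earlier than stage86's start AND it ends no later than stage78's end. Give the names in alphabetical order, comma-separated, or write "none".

Conditions: its start is no earlier than stage86's start (X.start >= 10:25) AND its end is no later than stage78's end (X.end <= 14:30).
stage79: start 14:55 >= 10:25? ✓; end 18:25 <= 14:30? ✗ → no.
stage80: start 10:25 >= 10:25? ✓; end 15:05 <= 14:30? ✗ → no.
stage81: start 10:00 >= 10:25? ✗; end 15:05 <= 14:30? ✗ → no.
stage82: start 10:25 >= 10:25? ✓; end 12:05 <= 14:30? ✓ → yes.
stage83: start 06:45 >= 10:25? ✗; end 11:50 <= 14:30? ✓ → no.
stage84: start 12:45 >= 10:25? ✓; end 17:35 <= 14:30? ✗ → no.
stage85: start 19:25 >= 10:25? ✓; end 23:00 <= 14:30? ✗ → no.
stage87: start 12:10 >= 10:25? ✓; end 17:00 <= 14:30? ✗ → no.
Result: stage82.

stage82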